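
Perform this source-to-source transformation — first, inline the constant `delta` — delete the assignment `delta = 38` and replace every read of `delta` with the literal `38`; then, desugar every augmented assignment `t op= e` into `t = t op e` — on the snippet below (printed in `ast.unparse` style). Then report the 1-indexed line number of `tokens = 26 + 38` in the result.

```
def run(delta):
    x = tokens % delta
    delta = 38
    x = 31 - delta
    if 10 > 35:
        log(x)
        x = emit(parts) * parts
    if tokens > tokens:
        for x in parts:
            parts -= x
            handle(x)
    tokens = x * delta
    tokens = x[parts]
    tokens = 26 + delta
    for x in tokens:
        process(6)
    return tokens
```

13

Transformed code:
def run(delta):
    x = tokens % 38
    x = 31 - 38
    if 10 > 35:
        log(x)
        x = emit(parts) * parts
    if tokens > tokens:
        for x in parts:
            parts = parts - x
            handle(x)
    tokens = x * 38
    tokens = x[parts]
    tokens = 26 + 38
    for x in tokens:
        process(6)
    return tokens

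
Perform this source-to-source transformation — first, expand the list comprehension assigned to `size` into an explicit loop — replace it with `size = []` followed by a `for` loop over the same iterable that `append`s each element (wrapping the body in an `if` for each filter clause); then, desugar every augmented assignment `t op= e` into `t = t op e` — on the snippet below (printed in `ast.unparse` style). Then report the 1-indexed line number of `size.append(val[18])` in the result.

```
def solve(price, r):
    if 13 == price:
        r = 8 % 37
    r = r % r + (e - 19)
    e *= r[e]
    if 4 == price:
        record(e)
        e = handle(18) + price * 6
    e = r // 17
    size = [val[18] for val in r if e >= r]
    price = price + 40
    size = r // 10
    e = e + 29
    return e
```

Transformed code:
def solve(price, r):
    if 13 == price:
        r = 8 % 37
    r = r % r + (e - 19)
    e = e * r[e]
    if 4 == price:
        record(e)
        e = handle(18) + price * 6
    e = r // 17
    size = []
    for val in r:
        if e >= r:
            size.append(val[18])
    price = price + 40
    size = r // 10
    e = e + 29
    return e

13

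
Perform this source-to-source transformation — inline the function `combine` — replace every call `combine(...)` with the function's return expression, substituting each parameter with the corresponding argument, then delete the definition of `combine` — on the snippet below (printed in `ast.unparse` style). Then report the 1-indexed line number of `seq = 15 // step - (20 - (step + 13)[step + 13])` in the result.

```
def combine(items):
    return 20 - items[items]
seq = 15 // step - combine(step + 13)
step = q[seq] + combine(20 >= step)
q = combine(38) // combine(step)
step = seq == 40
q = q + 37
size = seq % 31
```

Transformed code:
seq = 15 // step - (20 - (step + 13)[step + 13])
step = q[seq] + (20 - (20 >= step)[20 >= step])
q = (20 - 38[38]) // (20 - step[step])
step = seq == 40
q = q + 37
size = seq % 31

1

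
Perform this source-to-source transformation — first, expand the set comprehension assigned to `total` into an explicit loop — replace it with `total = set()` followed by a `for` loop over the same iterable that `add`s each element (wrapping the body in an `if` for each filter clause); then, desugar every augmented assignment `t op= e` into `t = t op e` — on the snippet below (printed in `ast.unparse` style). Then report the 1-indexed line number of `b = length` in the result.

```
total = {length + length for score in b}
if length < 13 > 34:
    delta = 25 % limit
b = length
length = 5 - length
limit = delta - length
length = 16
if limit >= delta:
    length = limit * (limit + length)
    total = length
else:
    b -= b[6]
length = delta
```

Transformed code:
total = set()
for score in b:
    total.add(length + length)
if length < 13 > 34:
    delta = 25 % limit
b = length
length = 5 - length
limit = delta - length
length = 16
if limit >= delta:
    length = limit * (limit + length)
    total = length
else:
    b = b - b[6]
length = delta

6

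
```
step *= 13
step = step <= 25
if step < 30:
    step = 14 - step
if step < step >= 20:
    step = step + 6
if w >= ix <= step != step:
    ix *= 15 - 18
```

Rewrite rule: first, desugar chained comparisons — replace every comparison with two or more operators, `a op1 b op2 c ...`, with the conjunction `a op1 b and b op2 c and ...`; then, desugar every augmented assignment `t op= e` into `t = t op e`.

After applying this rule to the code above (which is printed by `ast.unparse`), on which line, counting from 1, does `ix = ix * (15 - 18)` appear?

Transformed code:
step = step * 13
step = step <= 25
if step < 30:
    step = 14 - step
if step < step and step >= 20:
    step = step + 6
if w >= ix and ix <= step and (step != step):
    ix = ix * (15 - 18)

8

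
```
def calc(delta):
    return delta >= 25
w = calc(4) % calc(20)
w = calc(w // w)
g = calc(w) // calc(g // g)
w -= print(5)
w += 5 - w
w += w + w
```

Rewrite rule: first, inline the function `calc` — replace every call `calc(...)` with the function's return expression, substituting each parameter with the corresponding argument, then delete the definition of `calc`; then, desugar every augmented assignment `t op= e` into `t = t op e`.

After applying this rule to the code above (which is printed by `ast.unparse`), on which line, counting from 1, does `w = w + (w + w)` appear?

6

Transformed code:
w = (4 >= 25) % (20 >= 25)
w = w // w >= 25
g = (w >= 25) // (g // g >= 25)
w = w - print(5)
w = w + (5 - w)
w = w + (w + w)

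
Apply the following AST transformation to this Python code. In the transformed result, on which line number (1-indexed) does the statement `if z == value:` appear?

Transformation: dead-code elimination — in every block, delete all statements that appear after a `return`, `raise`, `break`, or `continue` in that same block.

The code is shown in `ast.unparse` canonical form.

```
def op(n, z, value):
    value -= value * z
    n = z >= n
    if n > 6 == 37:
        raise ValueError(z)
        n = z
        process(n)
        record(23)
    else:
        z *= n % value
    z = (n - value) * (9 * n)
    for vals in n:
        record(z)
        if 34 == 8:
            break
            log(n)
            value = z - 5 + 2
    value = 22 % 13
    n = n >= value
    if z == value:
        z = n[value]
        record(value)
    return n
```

15

Transformed code:
def op(n, z, value):
    value -= value * z
    n = z >= n
    if n > 6 == 37:
        raise ValueError(z)
    else:
        z *= n % value
    z = (n - value) * (9 * n)
    for vals in n:
        record(z)
        if 34 == 8:
            break
    value = 22 % 13
    n = n >= value
    if z == value:
        z = n[value]
        record(value)
    return n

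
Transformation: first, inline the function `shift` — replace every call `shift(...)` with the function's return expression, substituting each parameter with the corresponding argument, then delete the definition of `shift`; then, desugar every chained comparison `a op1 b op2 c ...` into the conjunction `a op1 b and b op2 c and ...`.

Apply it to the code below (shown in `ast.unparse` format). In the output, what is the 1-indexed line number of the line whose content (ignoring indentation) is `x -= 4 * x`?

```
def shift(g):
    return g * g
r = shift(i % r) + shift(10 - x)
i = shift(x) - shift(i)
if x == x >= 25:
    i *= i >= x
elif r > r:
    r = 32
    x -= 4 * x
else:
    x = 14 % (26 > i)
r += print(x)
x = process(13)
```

Transformed code:
r = i % r * (i % r) + (10 - x) * (10 - x)
i = x * x - i * i
if x == x and x >= 25:
    i *= i >= x
elif r > r:
    r = 32
    x -= 4 * x
else:
    x = 14 % (26 > i)
r += print(x)
x = process(13)

7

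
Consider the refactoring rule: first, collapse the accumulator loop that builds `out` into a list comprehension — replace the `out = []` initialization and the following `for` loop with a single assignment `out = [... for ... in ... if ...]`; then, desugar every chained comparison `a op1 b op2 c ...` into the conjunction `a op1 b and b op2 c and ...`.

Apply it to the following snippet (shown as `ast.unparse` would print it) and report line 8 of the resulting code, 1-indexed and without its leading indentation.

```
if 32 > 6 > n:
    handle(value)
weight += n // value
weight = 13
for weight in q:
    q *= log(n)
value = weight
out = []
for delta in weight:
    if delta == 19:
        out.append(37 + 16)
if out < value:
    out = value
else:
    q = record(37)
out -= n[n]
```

Transformed code:
if 32 > 6 and 6 > n:
    handle(value)
weight += n // value
weight = 13
for weight in q:
    q *= log(n)
value = weight
out = [37 + 16 for delta in weight if delta == 19]
if out < value:
    out = value
else:
    q = record(37)
out -= n[n]

out = [37 + 16 for delta in weight if delta == 19]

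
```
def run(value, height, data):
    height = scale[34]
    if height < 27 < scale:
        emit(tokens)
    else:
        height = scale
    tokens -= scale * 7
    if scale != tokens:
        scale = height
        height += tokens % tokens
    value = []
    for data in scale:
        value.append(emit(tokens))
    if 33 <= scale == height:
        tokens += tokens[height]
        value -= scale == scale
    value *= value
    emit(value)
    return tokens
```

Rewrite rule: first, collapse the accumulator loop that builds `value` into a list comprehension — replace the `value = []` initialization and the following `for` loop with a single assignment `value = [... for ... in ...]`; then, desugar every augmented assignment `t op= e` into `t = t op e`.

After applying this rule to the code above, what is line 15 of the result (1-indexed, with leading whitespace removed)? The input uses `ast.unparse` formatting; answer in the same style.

value = value * value

Transformed code:
def run(value, height, data):
    height = scale[34]
    if height < 27 < scale:
        emit(tokens)
    else:
        height = scale
    tokens = tokens - scale * 7
    if scale != tokens:
        scale = height
        height = height + tokens % tokens
    value = [emit(tokens) for data in scale]
    if 33 <= scale == height:
        tokens = tokens + tokens[height]
        value = value - (scale == scale)
    value = value * value
    emit(value)
    return tokens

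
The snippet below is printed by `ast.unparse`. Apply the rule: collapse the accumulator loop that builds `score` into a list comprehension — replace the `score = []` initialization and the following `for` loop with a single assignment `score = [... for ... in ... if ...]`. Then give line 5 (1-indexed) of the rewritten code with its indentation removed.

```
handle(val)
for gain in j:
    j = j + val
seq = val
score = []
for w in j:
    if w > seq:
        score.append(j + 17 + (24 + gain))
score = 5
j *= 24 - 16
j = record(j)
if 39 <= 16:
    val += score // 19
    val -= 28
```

score = [j + 17 + (24 + gain) for w in j if w > seq]

Transformed code:
handle(val)
for gain in j:
    j = j + val
seq = val
score = [j + 17 + (24 + gain) for w in j if w > seq]
score = 5
j *= 24 - 16
j = record(j)
if 39 <= 16:
    val += score // 19
    val -= 28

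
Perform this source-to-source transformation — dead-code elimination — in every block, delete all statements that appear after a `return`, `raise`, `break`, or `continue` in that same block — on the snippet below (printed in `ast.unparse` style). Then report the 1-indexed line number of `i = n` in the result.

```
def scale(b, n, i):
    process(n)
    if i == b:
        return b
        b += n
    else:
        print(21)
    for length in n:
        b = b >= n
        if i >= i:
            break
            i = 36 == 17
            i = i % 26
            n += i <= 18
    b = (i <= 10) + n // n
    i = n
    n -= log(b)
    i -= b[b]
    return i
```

12

Transformed code:
def scale(b, n, i):
    process(n)
    if i == b:
        return b
    else:
        print(21)
    for length in n:
        b = b >= n
        if i >= i:
            break
    b = (i <= 10) + n // n
    i = n
    n -= log(b)
    i -= b[b]
    return i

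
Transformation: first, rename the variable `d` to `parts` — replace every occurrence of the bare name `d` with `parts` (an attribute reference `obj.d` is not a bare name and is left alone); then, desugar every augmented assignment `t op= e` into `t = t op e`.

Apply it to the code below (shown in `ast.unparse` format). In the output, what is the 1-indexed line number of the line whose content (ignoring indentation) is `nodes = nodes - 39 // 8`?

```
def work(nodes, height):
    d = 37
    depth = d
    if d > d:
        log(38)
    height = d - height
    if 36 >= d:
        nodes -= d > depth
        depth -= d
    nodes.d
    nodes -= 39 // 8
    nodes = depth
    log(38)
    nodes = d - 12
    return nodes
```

11

Transformed code:
def work(nodes, height):
    parts = 37
    depth = parts
    if parts > parts:
        log(38)
    height = parts - height
    if 36 >= parts:
        nodes = nodes - (parts > depth)
        depth = depth - parts
    nodes.d
    nodes = nodes - 39 // 8
    nodes = depth
    log(38)
    nodes = parts - 12
    return nodes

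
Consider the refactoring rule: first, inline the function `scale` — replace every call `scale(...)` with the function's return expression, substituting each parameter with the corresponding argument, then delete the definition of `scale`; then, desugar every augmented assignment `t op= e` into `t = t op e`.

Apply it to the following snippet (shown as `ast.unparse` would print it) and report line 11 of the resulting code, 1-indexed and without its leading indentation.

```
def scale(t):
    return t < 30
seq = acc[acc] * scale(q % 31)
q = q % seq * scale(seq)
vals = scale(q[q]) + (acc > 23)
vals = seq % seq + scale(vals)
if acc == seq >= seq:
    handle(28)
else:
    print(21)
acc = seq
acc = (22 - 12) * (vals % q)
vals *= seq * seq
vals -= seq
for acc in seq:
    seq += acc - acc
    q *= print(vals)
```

vals = vals * (seq * seq)

Transformed code:
seq = acc[acc] * (q % 31 < 30)
q = q % seq * (seq < 30)
vals = (q[q] < 30) + (acc > 23)
vals = seq % seq + (vals < 30)
if acc == seq >= seq:
    handle(28)
else:
    print(21)
acc = seq
acc = (22 - 12) * (vals % q)
vals = vals * (seq * seq)
vals = vals - seq
for acc in seq:
    seq = seq + (acc - acc)
    q = q * print(vals)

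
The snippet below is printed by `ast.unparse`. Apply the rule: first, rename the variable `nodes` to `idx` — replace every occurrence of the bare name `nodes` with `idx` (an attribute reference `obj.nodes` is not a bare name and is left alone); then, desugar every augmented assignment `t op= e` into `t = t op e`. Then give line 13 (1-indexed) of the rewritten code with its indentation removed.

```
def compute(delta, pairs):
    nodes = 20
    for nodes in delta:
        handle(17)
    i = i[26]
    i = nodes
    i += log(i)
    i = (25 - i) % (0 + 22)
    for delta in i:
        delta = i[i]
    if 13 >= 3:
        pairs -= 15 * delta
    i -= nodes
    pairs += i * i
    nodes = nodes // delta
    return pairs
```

Transformed code:
def compute(delta, pairs):
    idx = 20
    for idx in delta:
        handle(17)
    i = i[26]
    i = idx
    i = i + log(i)
    i = (25 - i) % (0 + 22)
    for delta in i:
        delta = i[i]
    if 13 >= 3:
        pairs = pairs - 15 * delta
    i = i - idx
    pairs = pairs + i * i
    idx = idx // delta
    return pairs

i = i - idx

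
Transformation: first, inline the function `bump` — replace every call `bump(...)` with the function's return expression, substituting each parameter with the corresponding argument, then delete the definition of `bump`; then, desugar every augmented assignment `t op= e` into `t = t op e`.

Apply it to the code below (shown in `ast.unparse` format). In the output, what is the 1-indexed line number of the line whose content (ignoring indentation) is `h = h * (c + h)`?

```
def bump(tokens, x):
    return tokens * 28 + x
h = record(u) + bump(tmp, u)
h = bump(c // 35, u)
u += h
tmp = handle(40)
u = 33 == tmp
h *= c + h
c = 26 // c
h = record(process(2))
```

Transformed code:
h = record(u) + (tmp * 28 + u)
h = c // 35 * 28 + u
u = u + h
tmp = handle(40)
u = 33 == tmp
h = h * (c + h)
c = 26 // c
h = record(process(2))

6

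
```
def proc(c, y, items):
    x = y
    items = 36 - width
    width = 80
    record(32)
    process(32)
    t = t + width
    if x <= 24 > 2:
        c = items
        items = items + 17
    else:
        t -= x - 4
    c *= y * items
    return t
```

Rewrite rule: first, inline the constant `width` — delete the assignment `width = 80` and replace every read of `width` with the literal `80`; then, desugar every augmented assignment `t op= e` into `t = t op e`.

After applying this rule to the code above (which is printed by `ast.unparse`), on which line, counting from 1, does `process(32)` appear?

Transformed code:
def proc(c, y, items):
    x = y
    items = 36 - 80
    record(32)
    process(32)
    t = t + 80
    if x <= 24 > 2:
        c = items
        items = items + 17
    else:
        t = t - (x - 4)
    c = c * (y * items)
    return t

5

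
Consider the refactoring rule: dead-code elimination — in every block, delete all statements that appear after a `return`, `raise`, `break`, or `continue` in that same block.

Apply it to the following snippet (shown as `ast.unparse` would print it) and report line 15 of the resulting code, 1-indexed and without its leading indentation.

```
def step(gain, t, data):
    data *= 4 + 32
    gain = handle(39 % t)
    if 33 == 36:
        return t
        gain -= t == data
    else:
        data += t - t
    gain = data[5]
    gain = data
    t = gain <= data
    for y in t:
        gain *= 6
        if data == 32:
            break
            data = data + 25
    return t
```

Transformed code:
def step(gain, t, data):
    data *= 4 + 32
    gain = handle(39 % t)
    if 33 == 36:
        return t
    else:
        data += t - t
    gain = data[5]
    gain = data
    t = gain <= data
    for y in t:
        gain *= 6
        if data == 32:
            break
    return t

return t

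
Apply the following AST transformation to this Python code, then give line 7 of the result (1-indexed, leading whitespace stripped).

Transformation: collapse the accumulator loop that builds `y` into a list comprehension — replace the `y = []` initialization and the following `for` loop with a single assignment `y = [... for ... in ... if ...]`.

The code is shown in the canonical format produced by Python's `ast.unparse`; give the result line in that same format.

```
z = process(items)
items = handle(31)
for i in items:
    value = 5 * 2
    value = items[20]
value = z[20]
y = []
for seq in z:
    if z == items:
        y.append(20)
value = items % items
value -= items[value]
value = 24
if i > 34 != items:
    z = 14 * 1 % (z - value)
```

y = [20 for seq in z if z == items]

Transformed code:
z = process(items)
items = handle(31)
for i in items:
    value = 5 * 2
    value = items[20]
value = z[20]
y = [20 for seq in z if z == items]
value = items % items
value -= items[value]
value = 24
if i > 34 != items:
    z = 14 * 1 % (z - value)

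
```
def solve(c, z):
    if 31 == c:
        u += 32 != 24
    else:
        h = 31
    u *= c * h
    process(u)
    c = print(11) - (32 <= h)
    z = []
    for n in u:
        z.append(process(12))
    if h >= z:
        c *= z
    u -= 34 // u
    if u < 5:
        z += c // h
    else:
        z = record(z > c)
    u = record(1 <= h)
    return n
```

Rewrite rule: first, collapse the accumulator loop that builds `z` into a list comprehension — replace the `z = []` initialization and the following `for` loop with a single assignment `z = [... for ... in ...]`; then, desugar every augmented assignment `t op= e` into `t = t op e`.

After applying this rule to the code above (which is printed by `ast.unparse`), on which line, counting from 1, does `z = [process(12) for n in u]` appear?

Transformed code:
def solve(c, z):
    if 31 == c:
        u = u + (32 != 24)
    else:
        h = 31
    u = u * (c * h)
    process(u)
    c = print(11) - (32 <= h)
    z = [process(12) for n in u]
    if h >= z:
        c = c * z
    u = u - 34 // u
    if u < 5:
        z = z + c // h
    else:
        z = record(z > c)
    u = record(1 <= h)
    return n

9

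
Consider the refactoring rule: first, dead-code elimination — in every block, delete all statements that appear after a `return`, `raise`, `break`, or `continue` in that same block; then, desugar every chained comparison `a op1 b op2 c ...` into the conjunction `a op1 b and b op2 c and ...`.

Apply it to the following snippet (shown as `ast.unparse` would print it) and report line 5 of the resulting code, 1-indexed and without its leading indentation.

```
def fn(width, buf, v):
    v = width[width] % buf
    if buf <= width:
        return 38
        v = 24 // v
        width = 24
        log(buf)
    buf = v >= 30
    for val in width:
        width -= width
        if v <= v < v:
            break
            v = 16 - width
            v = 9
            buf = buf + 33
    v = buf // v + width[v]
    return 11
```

buf = v >= 30

Transformed code:
def fn(width, buf, v):
    v = width[width] % buf
    if buf <= width:
        return 38
    buf = v >= 30
    for val in width:
        width -= width
        if v <= v and v < v:
            break
    v = buf // v + width[v]
    return 11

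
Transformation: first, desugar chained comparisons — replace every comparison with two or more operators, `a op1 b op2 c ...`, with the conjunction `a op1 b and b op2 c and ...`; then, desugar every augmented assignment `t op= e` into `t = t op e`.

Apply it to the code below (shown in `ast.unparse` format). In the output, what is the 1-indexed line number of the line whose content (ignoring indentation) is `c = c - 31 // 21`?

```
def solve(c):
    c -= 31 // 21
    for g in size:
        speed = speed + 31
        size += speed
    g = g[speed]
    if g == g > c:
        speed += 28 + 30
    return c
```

2

Transformed code:
def solve(c):
    c = c - 31 // 21
    for g in size:
        speed = speed + 31
        size = size + speed
    g = g[speed]
    if g == g and g > c:
        speed = speed + (28 + 30)
    return c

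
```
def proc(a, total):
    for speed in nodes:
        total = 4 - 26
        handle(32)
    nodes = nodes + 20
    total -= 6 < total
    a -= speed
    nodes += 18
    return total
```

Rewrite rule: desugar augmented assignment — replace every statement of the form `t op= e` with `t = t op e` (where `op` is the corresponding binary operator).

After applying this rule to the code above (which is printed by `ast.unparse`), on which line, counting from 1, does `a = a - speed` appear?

Transformed code:
def proc(a, total):
    for speed in nodes:
        total = 4 - 26
        handle(32)
    nodes = nodes + 20
    total = total - (6 < total)
    a = a - speed
    nodes = nodes + 18
    return total

7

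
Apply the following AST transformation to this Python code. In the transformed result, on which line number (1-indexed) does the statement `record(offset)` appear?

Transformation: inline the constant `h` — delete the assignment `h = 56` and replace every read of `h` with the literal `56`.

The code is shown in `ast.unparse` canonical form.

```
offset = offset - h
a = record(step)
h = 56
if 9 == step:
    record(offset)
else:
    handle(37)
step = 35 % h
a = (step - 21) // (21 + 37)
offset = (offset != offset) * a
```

4

Transformed code:
offset = offset - 56
a = record(step)
if 9 == step:
    record(offset)
else:
    handle(37)
step = 35 % 56
a = (step - 21) // (21 + 37)
offset = (offset != offset) * a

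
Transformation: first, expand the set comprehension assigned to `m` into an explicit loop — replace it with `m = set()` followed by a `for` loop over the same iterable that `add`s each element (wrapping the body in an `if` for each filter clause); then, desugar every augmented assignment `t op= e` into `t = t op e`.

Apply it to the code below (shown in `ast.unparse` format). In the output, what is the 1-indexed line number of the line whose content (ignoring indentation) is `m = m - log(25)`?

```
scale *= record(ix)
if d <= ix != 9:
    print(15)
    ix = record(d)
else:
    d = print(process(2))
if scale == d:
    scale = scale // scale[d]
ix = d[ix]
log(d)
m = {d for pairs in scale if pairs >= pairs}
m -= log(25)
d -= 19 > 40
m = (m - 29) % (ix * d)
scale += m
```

Transformed code:
scale = scale * record(ix)
if d <= ix != 9:
    print(15)
    ix = record(d)
else:
    d = print(process(2))
if scale == d:
    scale = scale // scale[d]
ix = d[ix]
log(d)
m = set()
for pairs in scale:
    if pairs >= pairs:
        m.add(d)
m = m - log(25)
d = d - (19 > 40)
m = (m - 29) % (ix * d)
scale = scale + m

15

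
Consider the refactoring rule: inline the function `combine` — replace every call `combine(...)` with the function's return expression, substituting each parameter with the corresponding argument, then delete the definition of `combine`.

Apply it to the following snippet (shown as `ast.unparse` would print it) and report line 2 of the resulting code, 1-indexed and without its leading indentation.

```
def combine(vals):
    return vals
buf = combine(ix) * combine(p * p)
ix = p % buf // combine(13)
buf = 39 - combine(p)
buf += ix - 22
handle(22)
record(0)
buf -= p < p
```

ix = p % buf // 13

Transformed code:
buf = ix * (p * p)
ix = p % buf // 13
buf = 39 - p
buf += ix - 22
handle(22)
record(0)
buf -= p < p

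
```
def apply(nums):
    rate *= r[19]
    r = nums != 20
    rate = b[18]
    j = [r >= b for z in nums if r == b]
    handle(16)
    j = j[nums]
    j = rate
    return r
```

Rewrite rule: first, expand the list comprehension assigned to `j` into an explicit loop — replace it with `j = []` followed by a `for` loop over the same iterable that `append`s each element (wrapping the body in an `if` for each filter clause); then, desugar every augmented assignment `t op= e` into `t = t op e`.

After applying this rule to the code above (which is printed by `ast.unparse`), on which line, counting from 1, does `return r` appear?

Transformed code:
def apply(nums):
    rate = rate * r[19]
    r = nums != 20
    rate = b[18]
    j = []
    for z in nums:
        if r == b:
            j.append(r >= b)
    handle(16)
    j = j[nums]
    j = rate
    return r

12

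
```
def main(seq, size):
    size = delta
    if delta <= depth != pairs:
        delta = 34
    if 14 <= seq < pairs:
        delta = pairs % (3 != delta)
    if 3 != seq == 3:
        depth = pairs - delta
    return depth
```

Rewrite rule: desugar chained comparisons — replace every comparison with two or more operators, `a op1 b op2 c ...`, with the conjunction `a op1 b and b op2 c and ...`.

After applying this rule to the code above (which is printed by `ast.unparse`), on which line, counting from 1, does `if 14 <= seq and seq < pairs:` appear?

Transformed code:
def main(seq, size):
    size = delta
    if delta <= depth and depth != pairs:
        delta = 34
    if 14 <= seq and seq < pairs:
        delta = pairs % (3 != delta)
    if 3 != seq and seq == 3:
        depth = pairs - delta
    return depth

5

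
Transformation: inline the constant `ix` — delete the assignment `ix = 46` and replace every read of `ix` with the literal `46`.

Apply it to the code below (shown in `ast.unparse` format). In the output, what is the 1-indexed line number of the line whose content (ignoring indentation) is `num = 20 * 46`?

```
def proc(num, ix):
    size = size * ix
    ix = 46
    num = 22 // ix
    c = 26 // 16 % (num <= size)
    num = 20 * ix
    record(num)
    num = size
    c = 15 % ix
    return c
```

Transformed code:
def proc(num, ix):
    size = size * 46
    num = 22 // 46
    c = 26 // 16 % (num <= size)
    num = 20 * 46
    record(num)
    num = size
    c = 15 % 46
    return c

5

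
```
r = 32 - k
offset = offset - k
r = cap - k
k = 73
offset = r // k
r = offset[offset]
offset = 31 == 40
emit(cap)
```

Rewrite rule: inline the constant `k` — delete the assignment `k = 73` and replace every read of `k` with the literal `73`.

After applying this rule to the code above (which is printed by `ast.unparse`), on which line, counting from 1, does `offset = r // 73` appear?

Transformed code:
r = 32 - 73
offset = offset - 73
r = cap - 73
offset = r // 73
r = offset[offset]
offset = 31 == 40
emit(cap)

4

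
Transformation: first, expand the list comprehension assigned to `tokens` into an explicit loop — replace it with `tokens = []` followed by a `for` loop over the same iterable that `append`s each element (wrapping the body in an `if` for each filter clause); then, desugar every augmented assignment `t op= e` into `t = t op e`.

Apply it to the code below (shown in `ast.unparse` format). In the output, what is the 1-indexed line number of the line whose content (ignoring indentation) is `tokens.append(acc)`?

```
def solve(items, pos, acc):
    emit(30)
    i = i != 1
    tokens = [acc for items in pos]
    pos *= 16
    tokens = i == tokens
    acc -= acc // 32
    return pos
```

6

Transformed code:
def solve(items, pos, acc):
    emit(30)
    i = i != 1
    tokens = []
    for items in pos:
        tokens.append(acc)
    pos = pos * 16
    tokens = i == tokens
    acc = acc - acc // 32
    return pos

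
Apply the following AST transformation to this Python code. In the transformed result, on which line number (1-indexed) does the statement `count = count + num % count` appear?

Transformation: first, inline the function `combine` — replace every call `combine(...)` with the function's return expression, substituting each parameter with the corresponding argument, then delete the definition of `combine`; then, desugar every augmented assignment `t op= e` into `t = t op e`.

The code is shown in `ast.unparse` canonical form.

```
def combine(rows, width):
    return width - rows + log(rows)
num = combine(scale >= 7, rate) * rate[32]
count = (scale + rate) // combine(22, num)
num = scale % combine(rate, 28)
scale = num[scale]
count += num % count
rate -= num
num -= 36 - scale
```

5

Transformed code:
num = (rate - (scale >= 7) + log(scale >= 7)) * rate[32]
count = (scale + rate) // (num - 22 + log(22))
num = scale % (28 - rate + log(rate))
scale = num[scale]
count = count + num % count
rate = rate - num
num = num - (36 - scale)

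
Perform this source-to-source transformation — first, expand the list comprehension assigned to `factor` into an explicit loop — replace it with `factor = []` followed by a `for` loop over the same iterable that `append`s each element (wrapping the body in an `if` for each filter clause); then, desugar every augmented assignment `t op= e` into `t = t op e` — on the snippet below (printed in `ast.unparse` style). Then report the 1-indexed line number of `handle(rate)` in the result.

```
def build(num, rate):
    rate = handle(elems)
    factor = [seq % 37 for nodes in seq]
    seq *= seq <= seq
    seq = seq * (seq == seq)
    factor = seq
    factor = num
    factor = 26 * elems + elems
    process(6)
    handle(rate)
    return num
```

12

Transformed code:
def build(num, rate):
    rate = handle(elems)
    factor = []
    for nodes in seq:
        factor.append(seq % 37)
    seq = seq * (seq <= seq)
    seq = seq * (seq == seq)
    factor = seq
    factor = num
    factor = 26 * elems + elems
    process(6)
    handle(rate)
    return num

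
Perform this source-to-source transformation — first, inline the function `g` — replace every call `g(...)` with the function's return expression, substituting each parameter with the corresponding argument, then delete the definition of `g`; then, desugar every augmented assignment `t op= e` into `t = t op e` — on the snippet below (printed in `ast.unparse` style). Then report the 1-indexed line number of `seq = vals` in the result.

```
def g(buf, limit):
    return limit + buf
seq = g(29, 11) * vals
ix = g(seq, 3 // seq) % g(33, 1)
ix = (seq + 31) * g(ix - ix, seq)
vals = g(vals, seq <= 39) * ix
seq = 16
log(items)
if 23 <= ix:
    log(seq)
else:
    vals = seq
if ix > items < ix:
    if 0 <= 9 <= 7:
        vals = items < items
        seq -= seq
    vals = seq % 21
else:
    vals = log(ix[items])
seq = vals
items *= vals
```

18

Transformed code:
seq = (11 + 29) * vals
ix = (3 // seq + seq) % (1 + 33)
ix = (seq + 31) * (seq + (ix - ix))
vals = ((seq <= 39) + vals) * ix
seq = 16
log(items)
if 23 <= ix:
    log(seq)
else:
    vals = seq
if ix > items < ix:
    if 0 <= 9 <= 7:
        vals = items < items
        seq = seq - seq
    vals = seq % 21
else:
    vals = log(ix[items])
seq = vals
items = items * vals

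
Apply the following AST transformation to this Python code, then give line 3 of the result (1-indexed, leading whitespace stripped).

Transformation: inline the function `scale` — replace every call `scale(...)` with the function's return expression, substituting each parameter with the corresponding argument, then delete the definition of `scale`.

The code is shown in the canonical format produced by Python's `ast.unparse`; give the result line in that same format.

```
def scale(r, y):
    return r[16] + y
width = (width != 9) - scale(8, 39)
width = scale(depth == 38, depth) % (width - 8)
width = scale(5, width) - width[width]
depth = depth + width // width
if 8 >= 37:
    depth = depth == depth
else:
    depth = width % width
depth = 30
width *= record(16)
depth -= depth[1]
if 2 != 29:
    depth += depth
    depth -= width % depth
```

Transformed code:
width = (width != 9) - (8[16] + 39)
width = ((depth == 38)[16] + depth) % (width - 8)
width = 5[16] + width - width[width]
depth = depth + width // width
if 8 >= 37:
    depth = depth == depth
else:
    depth = width % width
depth = 30
width *= record(16)
depth -= depth[1]
if 2 != 29:
    depth += depth
    depth -= width % depth

width = 5[16] + width - width[width]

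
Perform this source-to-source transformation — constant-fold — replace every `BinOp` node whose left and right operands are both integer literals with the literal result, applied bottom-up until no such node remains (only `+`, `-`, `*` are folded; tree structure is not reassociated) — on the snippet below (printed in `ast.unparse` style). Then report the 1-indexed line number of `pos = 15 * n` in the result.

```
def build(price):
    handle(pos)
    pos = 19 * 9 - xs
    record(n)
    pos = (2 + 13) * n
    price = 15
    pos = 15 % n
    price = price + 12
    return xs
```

Transformed code:
def build(price):
    handle(pos)
    pos = 171 - xs
    record(n)
    pos = 15 * n
    price = 15
    pos = 15 % n
    price = price + 12
    return xs

5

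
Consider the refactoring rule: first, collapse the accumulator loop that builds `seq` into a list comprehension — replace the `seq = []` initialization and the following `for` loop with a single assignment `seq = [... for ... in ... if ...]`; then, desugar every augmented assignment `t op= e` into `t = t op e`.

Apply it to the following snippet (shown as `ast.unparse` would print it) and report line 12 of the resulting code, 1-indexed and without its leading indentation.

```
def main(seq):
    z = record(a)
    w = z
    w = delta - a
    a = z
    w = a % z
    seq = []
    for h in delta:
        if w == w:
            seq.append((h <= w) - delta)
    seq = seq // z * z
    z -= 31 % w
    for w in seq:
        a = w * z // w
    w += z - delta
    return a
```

Transformed code:
def main(seq):
    z = record(a)
    w = z
    w = delta - a
    a = z
    w = a % z
    seq = [(h <= w) - delta for h in delta if w == w]
    seq = seq // z * z
    z = z - 31 % w
    for w in seq:
        a = w * z // w
    w = w + (z - delta)
    return a

w = w + (z - delta)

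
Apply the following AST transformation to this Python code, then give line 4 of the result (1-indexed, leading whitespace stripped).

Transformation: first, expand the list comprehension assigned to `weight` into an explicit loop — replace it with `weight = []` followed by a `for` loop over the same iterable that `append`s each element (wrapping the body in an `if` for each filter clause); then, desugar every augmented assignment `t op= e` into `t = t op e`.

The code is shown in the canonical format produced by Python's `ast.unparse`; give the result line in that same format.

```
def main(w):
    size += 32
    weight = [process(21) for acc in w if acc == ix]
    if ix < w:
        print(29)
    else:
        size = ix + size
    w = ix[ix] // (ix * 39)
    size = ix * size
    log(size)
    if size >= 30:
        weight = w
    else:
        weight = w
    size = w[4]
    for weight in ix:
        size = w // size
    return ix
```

for acc in w:

Transformed code:
def main(w):
    size = size + 32
    weight = []
    for acc in w:
        if acc == ix:
            weight.append(process(21))
    if ix < w:
        print(29)
    else:
        size = ix + size
    w = ix[ix] // (ix * 39)
    size = ix * size
    log(size)
    if size >= 30:
        weight = w
    else:
        weight = w
    size = w[4]
    for weight in ix:
        size = w // size
    return ix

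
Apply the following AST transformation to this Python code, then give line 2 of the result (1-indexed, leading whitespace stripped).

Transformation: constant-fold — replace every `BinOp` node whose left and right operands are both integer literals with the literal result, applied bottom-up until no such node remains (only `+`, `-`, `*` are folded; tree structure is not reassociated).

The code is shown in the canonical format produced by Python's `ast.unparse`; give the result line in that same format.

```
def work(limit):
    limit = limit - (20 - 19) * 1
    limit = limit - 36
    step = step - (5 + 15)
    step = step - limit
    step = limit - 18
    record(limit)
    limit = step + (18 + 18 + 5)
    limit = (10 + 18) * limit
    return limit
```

limit = limit - 1

Transformed code:
def work(limit):
    limit = limit - 1
    limit = limit - 36
    step = step - 20
    step = step - limit
    step = limit - 18
    record(limit)
    limit = step + 41
    limit = 28 * limit
    return limit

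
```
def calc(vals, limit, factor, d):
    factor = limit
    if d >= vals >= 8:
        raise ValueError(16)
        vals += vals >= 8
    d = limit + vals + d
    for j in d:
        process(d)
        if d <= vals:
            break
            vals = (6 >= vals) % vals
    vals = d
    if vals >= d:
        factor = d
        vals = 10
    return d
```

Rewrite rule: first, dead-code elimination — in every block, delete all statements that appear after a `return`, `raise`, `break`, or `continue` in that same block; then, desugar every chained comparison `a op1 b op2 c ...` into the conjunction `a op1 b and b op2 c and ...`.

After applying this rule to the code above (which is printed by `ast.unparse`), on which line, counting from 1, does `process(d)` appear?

Transformed code:
def calc(vals, limit, factor, d):
    factor = limit
    if d >= vals and vals >= 8:
        raise ValueError(16)
    d = limit + vals + d
    for j in d:
        process(d)
        if d <= vals:
            break
    vals = d
    if vals >= d:
        factor = d
        vals = 10
    return d

7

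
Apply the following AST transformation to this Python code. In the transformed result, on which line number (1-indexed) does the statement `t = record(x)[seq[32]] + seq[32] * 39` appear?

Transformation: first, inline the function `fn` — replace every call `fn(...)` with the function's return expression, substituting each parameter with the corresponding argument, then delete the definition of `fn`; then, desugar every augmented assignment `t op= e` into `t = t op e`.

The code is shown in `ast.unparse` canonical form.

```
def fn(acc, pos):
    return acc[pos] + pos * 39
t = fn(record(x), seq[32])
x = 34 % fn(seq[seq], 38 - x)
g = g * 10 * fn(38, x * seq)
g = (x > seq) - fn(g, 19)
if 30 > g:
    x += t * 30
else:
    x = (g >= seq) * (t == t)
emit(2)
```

1

Transformed code:
t = record(x)[seq[32]] + seq[32] * 39
x = 34 % (seq[seq][38 - x] + (38 - x) * 39)
g = g * 10 * (38[x * seq] + x * seq * 39)
g = (x > seq) - (g[19] + 19 * 39)
if 30 > g:
    x = x + t * 30
else:
    x = (g >= seq) * (t == t)
emit(2)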